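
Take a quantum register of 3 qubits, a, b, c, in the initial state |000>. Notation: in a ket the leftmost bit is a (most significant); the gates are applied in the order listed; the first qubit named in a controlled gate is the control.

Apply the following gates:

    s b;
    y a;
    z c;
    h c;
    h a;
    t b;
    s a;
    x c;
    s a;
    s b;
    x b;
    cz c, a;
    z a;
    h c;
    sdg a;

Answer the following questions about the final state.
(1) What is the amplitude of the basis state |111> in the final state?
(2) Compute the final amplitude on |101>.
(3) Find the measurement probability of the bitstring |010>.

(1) The amplitude on |111> is -sqrt(2)/2.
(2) |101> carries amplitude 0 in the final state.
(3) The probability of measuring |010> is 1/2.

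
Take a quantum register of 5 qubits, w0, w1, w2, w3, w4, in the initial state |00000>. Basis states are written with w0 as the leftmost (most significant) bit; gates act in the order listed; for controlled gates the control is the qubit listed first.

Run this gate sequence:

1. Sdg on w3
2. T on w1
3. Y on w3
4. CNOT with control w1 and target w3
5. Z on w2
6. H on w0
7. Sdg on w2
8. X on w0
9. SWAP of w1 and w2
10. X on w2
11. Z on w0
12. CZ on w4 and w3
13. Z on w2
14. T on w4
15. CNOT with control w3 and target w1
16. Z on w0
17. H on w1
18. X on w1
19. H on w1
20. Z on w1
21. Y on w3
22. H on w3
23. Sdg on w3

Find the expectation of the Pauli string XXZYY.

In the final state, XXZYY has expectation 0. Key observation: gates 17-20 undo each other exactly, leaving only the rest of the circuit to track.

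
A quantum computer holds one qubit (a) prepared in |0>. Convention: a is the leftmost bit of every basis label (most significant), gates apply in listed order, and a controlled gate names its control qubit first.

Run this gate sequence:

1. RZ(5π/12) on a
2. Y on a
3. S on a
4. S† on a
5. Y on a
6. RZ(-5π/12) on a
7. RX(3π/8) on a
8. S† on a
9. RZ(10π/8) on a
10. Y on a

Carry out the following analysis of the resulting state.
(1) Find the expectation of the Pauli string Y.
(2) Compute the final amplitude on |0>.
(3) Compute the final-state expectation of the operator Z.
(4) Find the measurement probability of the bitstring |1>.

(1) In the final state, Y has expectation sqrt(2*sqrt(2) + 4)/4. Key observation: gates 1-6 undo each other exactly, leaving only the rest of the circuit to track.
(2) The final state's coefficient on |0> equals -exp(I*pi/8)*sin(3*pi/16).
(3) In the final state, Z has expectation -sqrt(2 - sqrt(2))/2.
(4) A full measurement returns |1> with probability cos(3*pi/16)**2.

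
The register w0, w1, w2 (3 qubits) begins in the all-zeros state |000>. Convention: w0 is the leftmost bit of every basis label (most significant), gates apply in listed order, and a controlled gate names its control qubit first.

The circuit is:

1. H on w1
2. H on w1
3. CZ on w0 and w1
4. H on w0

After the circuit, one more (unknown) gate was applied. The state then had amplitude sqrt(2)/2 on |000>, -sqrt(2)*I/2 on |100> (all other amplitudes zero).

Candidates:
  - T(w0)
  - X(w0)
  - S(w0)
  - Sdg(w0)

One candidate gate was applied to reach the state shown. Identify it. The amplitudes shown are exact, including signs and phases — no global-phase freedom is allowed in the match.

It was Sdg(w0) that produced the state shown. Key observation: gates 1-2 undo each other exactly, leaving only the rest of the circuit to track.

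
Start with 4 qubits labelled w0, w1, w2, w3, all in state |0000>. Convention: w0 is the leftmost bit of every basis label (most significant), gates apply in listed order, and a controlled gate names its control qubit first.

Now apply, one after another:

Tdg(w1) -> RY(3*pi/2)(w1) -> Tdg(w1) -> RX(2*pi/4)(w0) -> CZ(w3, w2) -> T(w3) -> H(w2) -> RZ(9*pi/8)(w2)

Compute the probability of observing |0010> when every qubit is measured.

A full measurement returns |0010> with probability 1/8.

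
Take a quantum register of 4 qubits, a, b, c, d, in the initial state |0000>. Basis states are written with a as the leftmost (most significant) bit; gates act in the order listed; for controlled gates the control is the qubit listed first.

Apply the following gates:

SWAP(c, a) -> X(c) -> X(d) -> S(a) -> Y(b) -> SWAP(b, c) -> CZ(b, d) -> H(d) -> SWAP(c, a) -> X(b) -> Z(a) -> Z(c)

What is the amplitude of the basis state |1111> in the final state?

The amplitude on |1111> is 0.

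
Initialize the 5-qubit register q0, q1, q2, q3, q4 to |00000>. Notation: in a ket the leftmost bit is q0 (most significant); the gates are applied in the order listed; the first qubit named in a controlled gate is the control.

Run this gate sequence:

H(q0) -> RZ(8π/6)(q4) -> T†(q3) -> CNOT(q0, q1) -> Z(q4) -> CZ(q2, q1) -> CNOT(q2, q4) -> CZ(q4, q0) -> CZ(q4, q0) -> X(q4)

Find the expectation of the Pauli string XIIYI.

The observable XIIYI averages to 0. Key observation: the block from step 8 through step 9 cancels to the identity and can be dropped.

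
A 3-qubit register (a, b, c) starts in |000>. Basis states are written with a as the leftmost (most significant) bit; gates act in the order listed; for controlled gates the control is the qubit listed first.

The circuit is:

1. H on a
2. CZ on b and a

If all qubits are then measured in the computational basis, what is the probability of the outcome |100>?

A full measurement returns |100> with probability 1/2.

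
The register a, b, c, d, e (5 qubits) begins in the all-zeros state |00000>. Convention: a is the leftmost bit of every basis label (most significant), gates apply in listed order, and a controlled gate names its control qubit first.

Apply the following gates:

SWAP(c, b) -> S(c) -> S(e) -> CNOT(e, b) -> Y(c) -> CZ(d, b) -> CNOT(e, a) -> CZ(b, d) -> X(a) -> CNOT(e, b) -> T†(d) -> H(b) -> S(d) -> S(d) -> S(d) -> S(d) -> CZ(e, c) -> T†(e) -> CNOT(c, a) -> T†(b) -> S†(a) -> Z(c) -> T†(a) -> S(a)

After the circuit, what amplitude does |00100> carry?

The amplitude on |00100> is -sqrt(2)*I/2. Key observation: gates 13-16 undo each other exactly, leaving only the rest of the circuit to track.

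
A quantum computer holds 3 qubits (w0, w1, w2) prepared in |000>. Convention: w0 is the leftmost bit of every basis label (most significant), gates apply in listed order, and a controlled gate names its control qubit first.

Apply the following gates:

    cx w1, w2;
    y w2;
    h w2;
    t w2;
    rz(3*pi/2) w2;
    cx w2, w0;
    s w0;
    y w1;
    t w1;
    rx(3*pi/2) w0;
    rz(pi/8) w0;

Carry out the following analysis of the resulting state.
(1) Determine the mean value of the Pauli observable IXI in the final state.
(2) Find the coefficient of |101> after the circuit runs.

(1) The observable IXI averages to 0.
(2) The amplitude on |101> is 0.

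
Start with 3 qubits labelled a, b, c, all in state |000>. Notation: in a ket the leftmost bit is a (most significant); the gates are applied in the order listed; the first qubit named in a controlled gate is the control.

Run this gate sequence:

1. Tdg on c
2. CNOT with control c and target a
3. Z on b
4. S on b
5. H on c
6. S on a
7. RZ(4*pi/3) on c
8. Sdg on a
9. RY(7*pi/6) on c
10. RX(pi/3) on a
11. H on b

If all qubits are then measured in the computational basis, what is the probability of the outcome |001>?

A full measurement returns |001> with probability 15/64.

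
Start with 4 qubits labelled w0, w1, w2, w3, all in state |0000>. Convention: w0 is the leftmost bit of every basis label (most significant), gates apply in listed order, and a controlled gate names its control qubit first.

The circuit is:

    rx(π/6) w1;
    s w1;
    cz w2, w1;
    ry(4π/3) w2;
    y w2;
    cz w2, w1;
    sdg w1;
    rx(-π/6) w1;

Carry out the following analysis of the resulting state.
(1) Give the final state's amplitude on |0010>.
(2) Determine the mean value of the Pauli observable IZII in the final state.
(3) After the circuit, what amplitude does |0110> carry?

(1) |0010> carries amplitude -sqrt(3)*I/4 in the final state.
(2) The expectation value of IZII is 7/8.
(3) The amplitude on |0110> is 1/4.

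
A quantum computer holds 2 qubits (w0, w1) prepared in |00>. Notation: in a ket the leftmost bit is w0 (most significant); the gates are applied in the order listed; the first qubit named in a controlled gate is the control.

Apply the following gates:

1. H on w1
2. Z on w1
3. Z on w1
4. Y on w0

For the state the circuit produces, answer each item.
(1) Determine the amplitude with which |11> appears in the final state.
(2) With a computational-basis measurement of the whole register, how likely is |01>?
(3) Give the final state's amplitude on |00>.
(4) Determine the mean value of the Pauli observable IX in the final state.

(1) The amplitude on |11> is sqrt(2)*I/2.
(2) The probability of measuring |01> is 0.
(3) The final state's coefficient on |00> equals 0.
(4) The observable IX averages to 1.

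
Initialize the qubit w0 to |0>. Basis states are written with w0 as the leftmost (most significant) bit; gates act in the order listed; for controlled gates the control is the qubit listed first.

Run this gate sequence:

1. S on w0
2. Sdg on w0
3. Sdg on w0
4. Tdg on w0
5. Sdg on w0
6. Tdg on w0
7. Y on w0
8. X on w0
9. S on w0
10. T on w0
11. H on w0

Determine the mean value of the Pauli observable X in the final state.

The observable X averages to 1.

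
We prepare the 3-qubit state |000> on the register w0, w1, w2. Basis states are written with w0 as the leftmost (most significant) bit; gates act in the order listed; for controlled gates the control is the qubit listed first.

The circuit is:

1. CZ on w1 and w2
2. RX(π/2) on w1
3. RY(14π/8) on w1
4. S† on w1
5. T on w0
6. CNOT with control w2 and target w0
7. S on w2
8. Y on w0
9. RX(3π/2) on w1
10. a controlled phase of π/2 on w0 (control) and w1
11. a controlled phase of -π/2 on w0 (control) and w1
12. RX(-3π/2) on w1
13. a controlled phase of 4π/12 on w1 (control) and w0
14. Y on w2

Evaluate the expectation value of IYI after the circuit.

The expectation value of IYI is -sqrt(3)/2. Key observation: steps 9-12 multiply out to the identity, so the circuit reduces to the remaining gates.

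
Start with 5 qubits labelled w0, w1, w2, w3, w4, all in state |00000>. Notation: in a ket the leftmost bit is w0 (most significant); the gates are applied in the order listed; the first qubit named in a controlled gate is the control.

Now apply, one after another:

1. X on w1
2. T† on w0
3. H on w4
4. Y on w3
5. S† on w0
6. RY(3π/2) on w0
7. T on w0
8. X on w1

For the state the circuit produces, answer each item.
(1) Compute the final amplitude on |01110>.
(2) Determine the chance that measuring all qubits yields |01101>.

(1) The amplitude on |01110> is 0.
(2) A full measurement returns |01101> with probability 0.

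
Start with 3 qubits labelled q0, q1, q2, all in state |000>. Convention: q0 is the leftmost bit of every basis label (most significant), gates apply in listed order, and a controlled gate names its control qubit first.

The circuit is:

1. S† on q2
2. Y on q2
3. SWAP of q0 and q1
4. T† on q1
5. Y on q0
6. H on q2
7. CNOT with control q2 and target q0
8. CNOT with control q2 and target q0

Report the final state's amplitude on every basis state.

The final amplitudes are -sqrt(2)/2 on |100>, sqrt(2)/2 on |101>, and 0 on every other basis state. Key observation: gates 7-8 undo each other exactly, leaving only the rest of the circuit to track.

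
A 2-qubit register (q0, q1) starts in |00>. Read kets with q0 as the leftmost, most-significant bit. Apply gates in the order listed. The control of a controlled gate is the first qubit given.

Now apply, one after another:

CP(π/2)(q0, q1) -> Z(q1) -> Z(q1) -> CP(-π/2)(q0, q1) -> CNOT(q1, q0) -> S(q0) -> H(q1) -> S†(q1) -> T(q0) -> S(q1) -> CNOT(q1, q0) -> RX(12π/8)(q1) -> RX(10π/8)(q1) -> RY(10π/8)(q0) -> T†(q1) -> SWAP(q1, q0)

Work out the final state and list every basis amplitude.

The final amplitudes are (1 - I)*(sqrt(2) - I)/4 on |00>, -1/4 - I/4 on |01>, (-1 + I)*exp(3*I*pi/4)/4 on |10>, (-sqrt(2) + 1 - sqrt(2)*I - I)*exp(3*I*pi/4)/4 on |11>. Key observation: gates 1-4 undo each other exactly, leaving only the rest of the circuit to track.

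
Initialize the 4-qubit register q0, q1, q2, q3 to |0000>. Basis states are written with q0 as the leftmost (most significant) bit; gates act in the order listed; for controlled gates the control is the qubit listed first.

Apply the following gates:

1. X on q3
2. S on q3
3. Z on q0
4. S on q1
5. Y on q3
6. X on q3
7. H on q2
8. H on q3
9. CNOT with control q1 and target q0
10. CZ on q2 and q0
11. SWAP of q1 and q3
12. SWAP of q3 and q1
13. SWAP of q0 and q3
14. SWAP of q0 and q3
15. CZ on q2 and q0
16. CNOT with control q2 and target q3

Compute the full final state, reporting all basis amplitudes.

After the circuit, the state carries amplitude 1/2 on |0000>, -1/2 on |0001>, -1/2 on |0010>, 1/2 on |0011>, and 0 on every other basis state.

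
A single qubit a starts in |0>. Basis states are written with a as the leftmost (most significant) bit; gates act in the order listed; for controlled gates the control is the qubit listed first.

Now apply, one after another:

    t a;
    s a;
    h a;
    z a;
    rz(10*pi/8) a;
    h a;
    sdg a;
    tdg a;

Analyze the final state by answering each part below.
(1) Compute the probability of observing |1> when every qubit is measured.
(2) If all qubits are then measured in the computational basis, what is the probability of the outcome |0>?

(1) A full measurement returns |1> with probability 1/2 - sqrt(2)/4.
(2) The probability of measuring |0> is sqrt(2)/4 + 1/2.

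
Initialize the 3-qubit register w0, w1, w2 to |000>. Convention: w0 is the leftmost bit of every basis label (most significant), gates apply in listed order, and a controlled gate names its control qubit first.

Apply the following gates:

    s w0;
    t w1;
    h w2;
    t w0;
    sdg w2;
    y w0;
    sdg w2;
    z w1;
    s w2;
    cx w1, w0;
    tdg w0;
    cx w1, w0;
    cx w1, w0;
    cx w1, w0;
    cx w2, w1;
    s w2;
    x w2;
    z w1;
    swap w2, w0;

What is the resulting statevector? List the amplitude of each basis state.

After the circuit, the state carries amplitude -sqrt(2)*exp(I*pi/4)/2 on |011>, sqrt(2)*exp(I*pi/4)/2 on |101>, and 0 on every other basis state. Key observation: steps 13-14 multiply out to the identity, so the circuit reduces to the remaining gates.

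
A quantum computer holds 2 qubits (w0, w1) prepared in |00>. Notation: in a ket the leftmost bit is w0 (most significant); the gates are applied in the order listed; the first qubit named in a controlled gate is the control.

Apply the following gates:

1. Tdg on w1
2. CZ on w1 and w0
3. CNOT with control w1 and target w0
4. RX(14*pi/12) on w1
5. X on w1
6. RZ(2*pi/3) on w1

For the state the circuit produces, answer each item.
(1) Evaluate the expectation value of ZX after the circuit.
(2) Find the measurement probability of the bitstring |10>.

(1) The observable ZX averages to sqrt(3)/4.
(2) The probability of measuring |10> is 0.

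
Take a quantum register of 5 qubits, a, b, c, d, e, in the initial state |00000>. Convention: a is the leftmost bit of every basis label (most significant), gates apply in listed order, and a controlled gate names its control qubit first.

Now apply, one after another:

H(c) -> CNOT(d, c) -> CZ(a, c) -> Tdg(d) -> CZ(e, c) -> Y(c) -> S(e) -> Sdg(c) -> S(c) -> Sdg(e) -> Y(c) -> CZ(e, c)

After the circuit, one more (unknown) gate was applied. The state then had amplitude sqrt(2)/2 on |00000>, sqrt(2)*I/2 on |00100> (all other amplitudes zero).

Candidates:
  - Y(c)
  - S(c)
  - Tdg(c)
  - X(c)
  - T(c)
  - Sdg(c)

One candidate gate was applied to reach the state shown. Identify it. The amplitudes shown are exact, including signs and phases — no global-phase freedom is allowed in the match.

The applied gate was S(c). Key observation: the block from step 5 through step 12 cancels to the identity and can be dropped.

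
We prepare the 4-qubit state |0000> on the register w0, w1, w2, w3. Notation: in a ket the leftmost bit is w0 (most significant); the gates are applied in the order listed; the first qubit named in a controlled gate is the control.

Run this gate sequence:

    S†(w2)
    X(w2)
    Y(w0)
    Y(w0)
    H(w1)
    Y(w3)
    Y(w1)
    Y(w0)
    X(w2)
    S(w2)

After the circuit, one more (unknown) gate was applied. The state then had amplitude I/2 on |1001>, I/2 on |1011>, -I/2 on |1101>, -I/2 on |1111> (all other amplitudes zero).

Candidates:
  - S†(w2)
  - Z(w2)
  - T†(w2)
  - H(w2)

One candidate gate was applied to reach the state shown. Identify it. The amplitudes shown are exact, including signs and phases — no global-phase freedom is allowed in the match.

The applied gate was H(w2).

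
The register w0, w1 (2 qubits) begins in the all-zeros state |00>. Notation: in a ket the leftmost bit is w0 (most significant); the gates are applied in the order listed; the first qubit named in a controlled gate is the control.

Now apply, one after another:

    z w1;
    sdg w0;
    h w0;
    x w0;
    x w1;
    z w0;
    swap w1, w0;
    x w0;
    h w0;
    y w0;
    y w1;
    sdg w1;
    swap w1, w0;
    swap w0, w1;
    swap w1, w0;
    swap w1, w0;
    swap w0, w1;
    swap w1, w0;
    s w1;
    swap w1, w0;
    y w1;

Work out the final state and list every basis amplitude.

After the circuit, the state carries amplitude I/2 on |00>, I/2 on |01>, I/2 on |10>, I/2 on |11>. Key observation: the block from step 12 through step 19 cancels to the identity and can be dropped.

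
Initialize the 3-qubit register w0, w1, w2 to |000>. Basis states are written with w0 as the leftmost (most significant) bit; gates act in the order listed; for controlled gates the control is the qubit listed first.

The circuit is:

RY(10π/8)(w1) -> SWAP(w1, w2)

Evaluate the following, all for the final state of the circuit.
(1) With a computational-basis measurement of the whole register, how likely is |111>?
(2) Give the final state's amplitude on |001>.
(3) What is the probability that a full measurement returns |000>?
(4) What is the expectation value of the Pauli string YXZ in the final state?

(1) The probability of measuring |111> is 0.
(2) The final state's coefficient on |001> equals sqrt(sqrt(2) + 2)/2.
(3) A full measurement returns |000> with probability 1/2 - sqrt(2)/4.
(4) In the final state, YXZ has expectation 0.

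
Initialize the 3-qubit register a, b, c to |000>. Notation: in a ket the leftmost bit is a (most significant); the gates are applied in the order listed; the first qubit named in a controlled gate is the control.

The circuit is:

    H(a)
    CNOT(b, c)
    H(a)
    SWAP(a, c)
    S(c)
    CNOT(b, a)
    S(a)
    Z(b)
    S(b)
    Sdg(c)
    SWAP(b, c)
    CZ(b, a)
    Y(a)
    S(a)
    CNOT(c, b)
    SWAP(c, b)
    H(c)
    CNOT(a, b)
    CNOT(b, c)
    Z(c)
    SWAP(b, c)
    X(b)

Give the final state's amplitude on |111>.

The amplitude on |111> is -sqrt(2)/2.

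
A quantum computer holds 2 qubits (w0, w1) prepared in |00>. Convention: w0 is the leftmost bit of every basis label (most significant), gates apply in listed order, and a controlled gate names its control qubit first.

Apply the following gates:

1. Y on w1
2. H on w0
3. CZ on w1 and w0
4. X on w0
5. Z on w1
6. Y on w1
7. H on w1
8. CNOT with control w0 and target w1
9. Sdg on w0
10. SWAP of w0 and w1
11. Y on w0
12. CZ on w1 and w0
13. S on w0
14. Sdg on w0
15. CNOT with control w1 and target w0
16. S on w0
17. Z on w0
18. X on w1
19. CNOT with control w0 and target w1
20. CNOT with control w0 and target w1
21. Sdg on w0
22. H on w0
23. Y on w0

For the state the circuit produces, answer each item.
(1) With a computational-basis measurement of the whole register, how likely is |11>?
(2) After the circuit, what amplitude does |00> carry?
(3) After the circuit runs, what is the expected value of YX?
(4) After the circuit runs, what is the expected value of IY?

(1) The probability of measuring |11> is 1/2.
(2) The amplitude on |00> is -sqrt(2)*I/2.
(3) The observable YX averages to 1.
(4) The observable IY averages to 0.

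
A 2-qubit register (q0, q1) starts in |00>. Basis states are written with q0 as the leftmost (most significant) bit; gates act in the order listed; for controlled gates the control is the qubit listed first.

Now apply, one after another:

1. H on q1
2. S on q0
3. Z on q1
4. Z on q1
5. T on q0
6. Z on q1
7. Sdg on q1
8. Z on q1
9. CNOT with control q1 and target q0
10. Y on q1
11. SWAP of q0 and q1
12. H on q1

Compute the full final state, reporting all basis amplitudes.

The resulting statevector has amplitude -1/2 on |00>, 1/2 on |01>, I/2 on |10>, I/2 on |11>.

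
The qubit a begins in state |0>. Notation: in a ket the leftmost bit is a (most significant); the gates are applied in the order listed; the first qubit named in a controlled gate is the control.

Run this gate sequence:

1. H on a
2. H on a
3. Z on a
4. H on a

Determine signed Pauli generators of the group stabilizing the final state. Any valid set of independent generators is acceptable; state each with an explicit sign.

The final state is stabilized by the group generated by +X; other independent generating sets are equally valid. Key observation: the block from step 1 through step 2 cancels to the identity and can be dropped.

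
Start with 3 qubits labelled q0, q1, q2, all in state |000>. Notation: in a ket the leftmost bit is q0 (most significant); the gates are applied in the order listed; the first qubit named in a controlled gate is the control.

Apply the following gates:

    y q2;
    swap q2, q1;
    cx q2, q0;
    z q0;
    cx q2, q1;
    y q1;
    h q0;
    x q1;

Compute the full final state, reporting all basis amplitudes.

After the circuit, the state carries amplitude sqrt(2)/2 on |010>, sqrt(2)/2 on |110>, and 0 on every other basis state.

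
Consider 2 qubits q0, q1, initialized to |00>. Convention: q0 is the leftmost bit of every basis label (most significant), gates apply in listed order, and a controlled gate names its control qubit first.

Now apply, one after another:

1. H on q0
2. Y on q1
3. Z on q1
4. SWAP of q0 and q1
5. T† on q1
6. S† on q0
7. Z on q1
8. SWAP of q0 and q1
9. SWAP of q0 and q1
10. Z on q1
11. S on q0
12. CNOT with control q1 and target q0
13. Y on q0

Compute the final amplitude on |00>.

|00> carries amplitude -sqrt(2)/2 in the final state. Key observation: gates 6-11 undo each other exactly, leaving only the rest of the circuit to track.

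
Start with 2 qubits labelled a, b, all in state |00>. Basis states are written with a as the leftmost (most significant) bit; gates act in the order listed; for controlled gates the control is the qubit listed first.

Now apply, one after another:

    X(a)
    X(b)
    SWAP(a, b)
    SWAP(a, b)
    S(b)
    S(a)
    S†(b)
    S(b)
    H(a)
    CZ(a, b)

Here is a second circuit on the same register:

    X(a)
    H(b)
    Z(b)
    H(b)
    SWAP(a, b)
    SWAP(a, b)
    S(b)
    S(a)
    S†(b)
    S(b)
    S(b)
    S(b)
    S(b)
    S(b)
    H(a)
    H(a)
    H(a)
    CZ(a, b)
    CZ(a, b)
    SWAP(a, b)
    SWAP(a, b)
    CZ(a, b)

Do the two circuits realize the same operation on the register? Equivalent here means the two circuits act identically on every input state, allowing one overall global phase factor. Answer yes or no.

Yes, they are equivalent — the unitaries differ by at most a global phase.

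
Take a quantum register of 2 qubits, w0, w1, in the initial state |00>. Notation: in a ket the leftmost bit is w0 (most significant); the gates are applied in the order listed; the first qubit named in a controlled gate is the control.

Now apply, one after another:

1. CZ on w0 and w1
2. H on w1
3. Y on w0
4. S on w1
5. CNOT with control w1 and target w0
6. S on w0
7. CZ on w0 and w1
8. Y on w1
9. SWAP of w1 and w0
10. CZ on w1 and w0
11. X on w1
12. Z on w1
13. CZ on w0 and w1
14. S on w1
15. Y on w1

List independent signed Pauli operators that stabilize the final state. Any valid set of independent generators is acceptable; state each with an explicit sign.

One valid set of independent stabilizer generators is -XY, +ZZ (any independent generating set of the same group is equally correct).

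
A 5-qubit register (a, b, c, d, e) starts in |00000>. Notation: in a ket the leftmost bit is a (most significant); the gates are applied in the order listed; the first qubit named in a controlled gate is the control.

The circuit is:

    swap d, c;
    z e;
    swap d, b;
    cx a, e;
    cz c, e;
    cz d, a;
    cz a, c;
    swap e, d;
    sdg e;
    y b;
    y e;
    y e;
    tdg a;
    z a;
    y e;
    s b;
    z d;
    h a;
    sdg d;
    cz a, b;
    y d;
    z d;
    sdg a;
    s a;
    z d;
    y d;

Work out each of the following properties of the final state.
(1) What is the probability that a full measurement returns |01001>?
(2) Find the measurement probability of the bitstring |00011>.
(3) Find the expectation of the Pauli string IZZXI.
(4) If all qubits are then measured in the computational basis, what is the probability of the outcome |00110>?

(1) The probability of measuring |01001> is 1/2. Key observation: gates 21-26 undo each other exactly, leaving only the rest of the circuit to track.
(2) The probability of measuring |00011> is 0.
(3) In the final state, IZZXI has expectation 0.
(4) The probability of measuring |00110> is 0.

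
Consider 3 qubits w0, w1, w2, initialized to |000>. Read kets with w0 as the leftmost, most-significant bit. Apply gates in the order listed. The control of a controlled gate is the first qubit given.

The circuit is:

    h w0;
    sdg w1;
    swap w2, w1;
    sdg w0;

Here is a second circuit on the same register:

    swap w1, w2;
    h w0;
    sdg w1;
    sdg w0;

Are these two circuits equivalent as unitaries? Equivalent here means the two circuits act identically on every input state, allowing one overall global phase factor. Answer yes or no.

No: there is an input state on which the two circuits produce genuinely different outputs (not merely differing by a phase).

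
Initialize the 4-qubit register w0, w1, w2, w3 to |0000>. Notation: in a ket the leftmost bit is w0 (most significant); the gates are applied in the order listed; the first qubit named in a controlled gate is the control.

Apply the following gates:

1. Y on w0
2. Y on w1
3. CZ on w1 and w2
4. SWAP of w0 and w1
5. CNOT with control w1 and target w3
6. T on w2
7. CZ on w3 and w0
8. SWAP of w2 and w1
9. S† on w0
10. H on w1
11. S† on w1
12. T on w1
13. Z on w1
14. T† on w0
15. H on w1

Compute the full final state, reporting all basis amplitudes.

The resulting statevector has amplitude 1/2 - exp(I*pi/4)/2 on |1011>, -1/2 - exp(I*pi/4)/2 on |1111>, and 0 on every other basis state.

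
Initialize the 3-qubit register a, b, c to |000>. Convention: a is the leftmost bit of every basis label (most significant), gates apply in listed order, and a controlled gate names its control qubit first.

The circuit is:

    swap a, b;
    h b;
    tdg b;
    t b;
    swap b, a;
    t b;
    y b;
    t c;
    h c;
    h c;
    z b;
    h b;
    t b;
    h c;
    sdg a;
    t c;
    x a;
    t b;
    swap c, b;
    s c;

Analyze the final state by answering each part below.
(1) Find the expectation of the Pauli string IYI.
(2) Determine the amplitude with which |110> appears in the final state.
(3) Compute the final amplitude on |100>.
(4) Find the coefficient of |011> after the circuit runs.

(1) The observable IYI averages to sqrt(2)/2. Key observation: steps 9-10 multiply out to the identity, so the circuit reduces to the remaining gates.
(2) The amplitude on |110> is -sqrt(2)*exp(3*I*pi/4)/4.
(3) |100> carries amplitude -sqrt(2)*I/4 in the final state.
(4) The final state's coefficient on |011> equals -sqrt(2)*exp(I*pi/4)/4.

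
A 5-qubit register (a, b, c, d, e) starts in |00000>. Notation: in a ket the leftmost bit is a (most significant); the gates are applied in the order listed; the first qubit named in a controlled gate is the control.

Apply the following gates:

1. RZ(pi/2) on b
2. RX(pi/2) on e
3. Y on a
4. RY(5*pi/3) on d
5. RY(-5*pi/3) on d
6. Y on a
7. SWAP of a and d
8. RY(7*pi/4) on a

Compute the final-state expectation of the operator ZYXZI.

In the final state, ZYXZI has expectation 0. Key observation: steps 3-6 multiply out to the identity, so the circuit reduces to the remaining gates.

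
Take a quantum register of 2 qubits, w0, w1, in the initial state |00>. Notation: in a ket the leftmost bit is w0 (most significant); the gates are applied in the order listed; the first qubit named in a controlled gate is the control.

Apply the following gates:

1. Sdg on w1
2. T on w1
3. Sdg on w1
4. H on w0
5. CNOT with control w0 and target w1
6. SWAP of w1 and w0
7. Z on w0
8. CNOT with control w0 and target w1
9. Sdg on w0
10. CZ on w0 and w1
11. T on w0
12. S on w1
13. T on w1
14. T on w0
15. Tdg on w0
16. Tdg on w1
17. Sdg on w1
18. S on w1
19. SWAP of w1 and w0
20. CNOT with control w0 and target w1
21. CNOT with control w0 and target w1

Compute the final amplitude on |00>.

The final state's coefficient on |00> equals sqrt(2)/2.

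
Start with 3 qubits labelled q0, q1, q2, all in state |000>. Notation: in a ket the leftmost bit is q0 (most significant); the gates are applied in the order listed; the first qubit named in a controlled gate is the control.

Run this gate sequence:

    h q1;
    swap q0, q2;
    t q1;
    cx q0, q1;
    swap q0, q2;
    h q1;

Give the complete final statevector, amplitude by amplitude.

After the circuit, the state carries amplitude 1/2 + exp(I*pi/4)/2 on |000>, 1/2 - exp(I*pi/4)/2 on |010>, and 0 on every other basis state.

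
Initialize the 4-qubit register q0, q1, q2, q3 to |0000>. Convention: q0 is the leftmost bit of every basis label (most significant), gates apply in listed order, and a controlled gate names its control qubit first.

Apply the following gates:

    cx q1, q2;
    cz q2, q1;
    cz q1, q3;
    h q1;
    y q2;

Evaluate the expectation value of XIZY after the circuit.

In the final state, XIZY has expectation 0.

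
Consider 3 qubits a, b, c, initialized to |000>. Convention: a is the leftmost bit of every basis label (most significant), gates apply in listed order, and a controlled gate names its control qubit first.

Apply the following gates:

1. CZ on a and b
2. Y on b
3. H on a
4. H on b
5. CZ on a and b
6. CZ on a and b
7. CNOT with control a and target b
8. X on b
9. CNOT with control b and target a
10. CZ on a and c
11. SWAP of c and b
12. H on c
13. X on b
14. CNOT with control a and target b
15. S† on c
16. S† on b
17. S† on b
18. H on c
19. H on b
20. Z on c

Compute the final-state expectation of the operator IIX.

The expectation value of IIX is -1.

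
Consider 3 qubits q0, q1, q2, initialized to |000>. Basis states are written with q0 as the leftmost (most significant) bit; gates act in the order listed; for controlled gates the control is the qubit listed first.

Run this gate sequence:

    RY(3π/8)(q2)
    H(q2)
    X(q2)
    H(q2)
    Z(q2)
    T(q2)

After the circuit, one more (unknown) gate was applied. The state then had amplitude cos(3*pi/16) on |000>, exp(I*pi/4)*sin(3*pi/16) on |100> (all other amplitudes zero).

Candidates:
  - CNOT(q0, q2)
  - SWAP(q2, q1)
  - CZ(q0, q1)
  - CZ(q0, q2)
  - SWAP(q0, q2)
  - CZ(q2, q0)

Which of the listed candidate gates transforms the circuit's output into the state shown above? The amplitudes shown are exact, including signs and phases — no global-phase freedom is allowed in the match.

The applied gate was SWAP(q0, q2). Key observation: gates 2-5 undo each other exactly, leaving only the rest of the circuit to track.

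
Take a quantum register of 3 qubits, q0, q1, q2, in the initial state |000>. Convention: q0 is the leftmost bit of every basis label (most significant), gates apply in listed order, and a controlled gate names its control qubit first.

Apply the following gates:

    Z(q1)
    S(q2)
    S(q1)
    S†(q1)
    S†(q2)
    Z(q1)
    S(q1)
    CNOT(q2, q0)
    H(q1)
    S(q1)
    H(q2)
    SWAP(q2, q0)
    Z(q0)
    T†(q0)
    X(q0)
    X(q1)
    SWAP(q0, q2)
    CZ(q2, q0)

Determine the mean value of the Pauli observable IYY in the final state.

In the final state, IYY has expectation sqrt(2)/2.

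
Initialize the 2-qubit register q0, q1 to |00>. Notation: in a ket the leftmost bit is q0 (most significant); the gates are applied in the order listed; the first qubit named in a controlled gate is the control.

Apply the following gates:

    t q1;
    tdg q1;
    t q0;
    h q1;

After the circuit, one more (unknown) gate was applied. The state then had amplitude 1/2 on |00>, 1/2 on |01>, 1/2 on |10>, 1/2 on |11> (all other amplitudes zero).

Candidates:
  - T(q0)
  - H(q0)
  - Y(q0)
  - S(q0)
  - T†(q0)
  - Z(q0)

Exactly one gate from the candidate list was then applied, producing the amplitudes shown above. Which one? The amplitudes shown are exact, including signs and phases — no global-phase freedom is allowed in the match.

The applied gate was H(q0).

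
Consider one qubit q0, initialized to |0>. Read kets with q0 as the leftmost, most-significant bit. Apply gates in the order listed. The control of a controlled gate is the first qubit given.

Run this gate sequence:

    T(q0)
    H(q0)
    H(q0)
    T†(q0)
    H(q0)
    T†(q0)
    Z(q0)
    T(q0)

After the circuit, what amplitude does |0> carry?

|0> carries amplitude sqrt(2)/2 in the final state. Key observation: the block from step 1 through step 4 cancels to the identity and can be dropped.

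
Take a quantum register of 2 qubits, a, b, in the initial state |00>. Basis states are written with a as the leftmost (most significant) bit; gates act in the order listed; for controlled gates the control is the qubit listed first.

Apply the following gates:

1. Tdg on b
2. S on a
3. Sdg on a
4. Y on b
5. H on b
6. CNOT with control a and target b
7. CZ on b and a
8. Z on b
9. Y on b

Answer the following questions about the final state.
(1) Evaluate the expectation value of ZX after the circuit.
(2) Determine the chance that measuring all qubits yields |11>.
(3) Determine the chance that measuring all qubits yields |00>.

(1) In the final state, ZX has expectation -1.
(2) Outcome |11> occurs with probability 0.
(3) The probability of measuring |00> is 1/2.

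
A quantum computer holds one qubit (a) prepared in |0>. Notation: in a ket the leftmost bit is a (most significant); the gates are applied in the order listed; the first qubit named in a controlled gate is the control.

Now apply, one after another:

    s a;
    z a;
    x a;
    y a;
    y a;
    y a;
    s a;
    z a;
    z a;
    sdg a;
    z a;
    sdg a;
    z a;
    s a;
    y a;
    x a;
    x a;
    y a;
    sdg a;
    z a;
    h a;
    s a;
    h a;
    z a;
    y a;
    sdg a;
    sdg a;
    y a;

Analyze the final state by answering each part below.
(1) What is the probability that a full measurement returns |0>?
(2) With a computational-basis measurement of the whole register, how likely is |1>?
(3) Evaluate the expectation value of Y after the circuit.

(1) A full measurement returns |0> with probability 1/2. Key observation: the block from step 13 through step 20 cancels to the identity and can be dropped.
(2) The probability of measuring |1> is 1/2.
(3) The observable Y averages to -1.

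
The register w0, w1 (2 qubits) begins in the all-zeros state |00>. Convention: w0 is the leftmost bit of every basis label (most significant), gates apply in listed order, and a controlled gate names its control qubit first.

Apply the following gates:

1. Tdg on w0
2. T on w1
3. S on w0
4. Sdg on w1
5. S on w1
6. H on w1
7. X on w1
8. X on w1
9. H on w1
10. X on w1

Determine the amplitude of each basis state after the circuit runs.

After the circuit, the state carries amplitude 1 on |01>, and 0 on every other basis state.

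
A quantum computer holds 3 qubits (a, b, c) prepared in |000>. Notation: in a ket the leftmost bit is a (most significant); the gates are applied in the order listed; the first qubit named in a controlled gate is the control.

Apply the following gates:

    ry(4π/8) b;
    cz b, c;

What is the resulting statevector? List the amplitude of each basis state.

The final amplitudes are sqrt(2)/2 on |000>, sqrt(2)/2 on |010>, and 0 on every other basis state.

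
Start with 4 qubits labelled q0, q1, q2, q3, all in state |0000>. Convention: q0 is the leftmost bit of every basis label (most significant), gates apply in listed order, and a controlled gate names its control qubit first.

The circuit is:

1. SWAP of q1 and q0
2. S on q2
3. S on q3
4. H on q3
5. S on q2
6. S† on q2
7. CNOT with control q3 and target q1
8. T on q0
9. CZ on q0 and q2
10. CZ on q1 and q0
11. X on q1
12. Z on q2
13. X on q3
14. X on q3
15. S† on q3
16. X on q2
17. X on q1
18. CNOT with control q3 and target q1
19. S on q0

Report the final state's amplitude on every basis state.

After the circuit, the state carries amplitude sqrt(2)/2 on |0010>, -sqrt(2)*I/2 on |0011>, and 0 on every other basis state.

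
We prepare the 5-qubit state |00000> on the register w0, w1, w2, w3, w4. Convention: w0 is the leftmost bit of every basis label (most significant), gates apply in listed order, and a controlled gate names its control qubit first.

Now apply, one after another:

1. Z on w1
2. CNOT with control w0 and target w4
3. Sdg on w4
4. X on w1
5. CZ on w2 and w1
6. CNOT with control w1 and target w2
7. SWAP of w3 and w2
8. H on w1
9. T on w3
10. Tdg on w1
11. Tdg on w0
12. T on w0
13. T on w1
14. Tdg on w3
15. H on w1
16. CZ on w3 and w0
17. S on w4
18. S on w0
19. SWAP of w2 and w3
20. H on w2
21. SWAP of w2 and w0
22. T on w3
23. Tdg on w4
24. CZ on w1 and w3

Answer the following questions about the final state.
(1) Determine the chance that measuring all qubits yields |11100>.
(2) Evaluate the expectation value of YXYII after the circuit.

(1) A full measurement returns |11100> with probability 0. Key observation: steps 8-15 multiply out to the identity, so the circuit reduces to the remaining gates.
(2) The expectation value of YXYII is 0.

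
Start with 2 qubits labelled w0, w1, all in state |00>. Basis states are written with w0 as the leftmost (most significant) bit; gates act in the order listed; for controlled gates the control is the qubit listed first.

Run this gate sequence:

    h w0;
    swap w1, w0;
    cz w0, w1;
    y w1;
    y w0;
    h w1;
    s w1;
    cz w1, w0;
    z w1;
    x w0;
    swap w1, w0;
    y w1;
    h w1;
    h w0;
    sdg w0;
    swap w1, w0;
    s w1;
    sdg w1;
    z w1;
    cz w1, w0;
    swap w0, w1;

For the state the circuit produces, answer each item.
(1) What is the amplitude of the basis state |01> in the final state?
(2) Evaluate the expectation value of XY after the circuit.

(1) The final state's coefficient on |01> equals 1/2.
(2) The observable XY averages to -1.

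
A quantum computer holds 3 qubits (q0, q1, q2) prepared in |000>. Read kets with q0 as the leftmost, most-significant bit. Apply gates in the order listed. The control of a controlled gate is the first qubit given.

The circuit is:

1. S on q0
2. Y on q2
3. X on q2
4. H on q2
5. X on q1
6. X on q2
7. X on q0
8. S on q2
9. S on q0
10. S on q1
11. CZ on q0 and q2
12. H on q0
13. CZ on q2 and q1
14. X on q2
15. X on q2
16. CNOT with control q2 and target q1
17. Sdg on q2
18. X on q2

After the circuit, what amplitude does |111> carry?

The amplitude on |111> is I/2. Key observation: steps 14-15 multiply out to the identity, so the circuit reduces to the remaining gates.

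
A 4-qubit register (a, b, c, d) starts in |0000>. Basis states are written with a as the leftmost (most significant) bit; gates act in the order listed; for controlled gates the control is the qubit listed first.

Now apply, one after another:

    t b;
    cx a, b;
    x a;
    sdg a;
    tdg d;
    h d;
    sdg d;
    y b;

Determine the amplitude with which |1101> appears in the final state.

The final state's coefficient on |1101> equals -sqrt(2)*I/2.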